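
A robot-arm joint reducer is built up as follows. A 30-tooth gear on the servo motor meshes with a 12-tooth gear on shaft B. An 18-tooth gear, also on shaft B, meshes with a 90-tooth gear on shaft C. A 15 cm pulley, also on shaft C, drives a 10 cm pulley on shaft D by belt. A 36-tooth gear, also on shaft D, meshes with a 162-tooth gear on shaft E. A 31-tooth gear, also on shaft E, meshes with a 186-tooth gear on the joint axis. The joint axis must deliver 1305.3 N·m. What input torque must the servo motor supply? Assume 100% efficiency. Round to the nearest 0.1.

Overall ratio R = 0.4 × 5 × 0.66667 × 4.5 × 6 = 36.
Input torque = output torque / R = 1305.3 / 36 = 36.258 N·m.

36.3 N·m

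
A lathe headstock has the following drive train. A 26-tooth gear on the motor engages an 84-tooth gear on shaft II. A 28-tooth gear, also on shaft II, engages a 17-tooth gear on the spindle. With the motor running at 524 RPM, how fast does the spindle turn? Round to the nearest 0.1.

Gear mesh: ratio = 84/26 = 3.2308, so shaft II turns at 524 / 3.2308 = 162.19 RPM.
Gear mesh: ratio = 17/28 = 0.60714, so the spindle turns at 162.19 / 0.60714 = 267.14 RPM.

267.1 RPM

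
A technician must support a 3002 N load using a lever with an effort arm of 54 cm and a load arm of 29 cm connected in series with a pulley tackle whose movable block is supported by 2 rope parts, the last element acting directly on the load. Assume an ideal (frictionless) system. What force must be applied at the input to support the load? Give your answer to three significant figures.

806 N

Lever MA = effort arm / load arm = 54/29 = 1.8621.
Block-and-tackle MA = number of supporting rope parts = 2.
Combined ideal MA = 1.8621 × 2 = 3.7241.
Effort = load / MA = 3002 / 3.7241 = 806.09 N.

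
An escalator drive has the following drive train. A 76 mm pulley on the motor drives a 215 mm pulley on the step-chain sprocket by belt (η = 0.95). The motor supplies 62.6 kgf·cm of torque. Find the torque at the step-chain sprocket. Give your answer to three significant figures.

168 kgf·cm

After the belt (215/76): 62.6 × 2.8289 × 0.95 = 168.24 kgf·cm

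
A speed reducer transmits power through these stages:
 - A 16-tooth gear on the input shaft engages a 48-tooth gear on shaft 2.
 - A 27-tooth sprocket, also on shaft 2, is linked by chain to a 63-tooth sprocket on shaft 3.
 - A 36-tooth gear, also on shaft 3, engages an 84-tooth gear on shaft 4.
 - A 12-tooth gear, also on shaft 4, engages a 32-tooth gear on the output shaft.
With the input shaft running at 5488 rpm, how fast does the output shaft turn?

gear mesh 48/16 = 3 → 5488/3 = 1829.3 rpm
chain 63/27 = 2.3333 → 1829.3/2.3333 = 784 rpm
gear mesh 84/36 = 2.3333 → 784/2.3333 = 336 rpm
gear mesh 32/12 = 2.6667 → 336/2.6667 = 126 rpm

126 rpm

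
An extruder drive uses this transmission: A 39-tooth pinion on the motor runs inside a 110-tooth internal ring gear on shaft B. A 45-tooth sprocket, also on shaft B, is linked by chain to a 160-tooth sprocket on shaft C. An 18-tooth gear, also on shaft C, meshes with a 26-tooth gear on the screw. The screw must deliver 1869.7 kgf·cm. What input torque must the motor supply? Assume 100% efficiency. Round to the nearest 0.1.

Overall ratio R = 2.8205 × 3.5556 × 1.4444 = 14.486.
Input torque = output torque / R = 1869.7 / 14.486 = 129.07 kgf·cm.

129.1 kgf·cm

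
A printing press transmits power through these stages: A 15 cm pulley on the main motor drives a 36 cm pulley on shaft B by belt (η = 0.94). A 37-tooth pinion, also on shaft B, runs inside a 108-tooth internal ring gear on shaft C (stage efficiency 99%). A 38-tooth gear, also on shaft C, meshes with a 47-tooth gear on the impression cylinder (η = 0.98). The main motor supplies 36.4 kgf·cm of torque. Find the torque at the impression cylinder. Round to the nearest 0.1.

belt 36/15 = 2.4 → τ = 36.4·2.4·0.94 = 82.118 kgf·cm
internal gear 108/37 = 2.9189 → τ = 82.118·2.9189·0.99 = 237.3 kgf·cm
gear mesh 47/38 = 1.2368 → τ = 237.3·1.2368·0.98 = 287.63 kgf·cm

287.6 kgf·cm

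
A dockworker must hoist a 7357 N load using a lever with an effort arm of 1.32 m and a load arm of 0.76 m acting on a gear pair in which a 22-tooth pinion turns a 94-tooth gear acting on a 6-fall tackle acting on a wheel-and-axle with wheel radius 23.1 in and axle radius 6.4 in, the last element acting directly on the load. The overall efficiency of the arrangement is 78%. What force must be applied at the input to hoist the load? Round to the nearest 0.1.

Lever MA = effort arm / load arm = 1.32/0.76 = 1.7368.
Gear pair MA = 94/22 = 4.2727.
Block-and-tackle MA = number of supporting rope parts = 6.
Wheel-and-axle MA = R/r = 23.1/6.4 = 3.6094.
Combined ideal MA = 1.7368 × 4.2727 × 6 × 3.6094 = 160.71.
Actual MA = 160.71 × 0.78 = 125.36.
Effort = load / actual MA = 7357 / 125.36 = 58.689 N.

58.7 N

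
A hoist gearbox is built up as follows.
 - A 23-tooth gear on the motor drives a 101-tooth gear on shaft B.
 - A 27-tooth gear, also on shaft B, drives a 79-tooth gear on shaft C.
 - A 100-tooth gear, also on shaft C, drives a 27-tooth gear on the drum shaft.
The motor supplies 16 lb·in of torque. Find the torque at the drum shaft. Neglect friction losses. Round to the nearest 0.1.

After the gear mesh (101/23): 16 × 4.3913 = 70.261 lb·in
After the gear mesh (79/27): 70.261 × 2.9259 = 205.58 lb·in
After the gear mesh (27/100): 205.58 × 0.27 = 55.506 lb·in

55.5 lb·in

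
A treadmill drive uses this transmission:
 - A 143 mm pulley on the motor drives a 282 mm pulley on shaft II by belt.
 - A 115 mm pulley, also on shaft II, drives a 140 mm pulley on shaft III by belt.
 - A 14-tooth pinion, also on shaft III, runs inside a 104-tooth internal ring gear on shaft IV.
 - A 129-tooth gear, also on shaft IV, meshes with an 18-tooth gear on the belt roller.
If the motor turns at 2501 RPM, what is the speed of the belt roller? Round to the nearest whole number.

belt 282/143 = 1.972 → 2501/1.972 = 1268.2 RPM
belt 140/115 = 1.2174 → 1268.2/1.2174 = 1041.8 RPM
internal gear 104/14 = 7.4286 → 1041.8/7.4286 = 140.24 RPM
gear mesh 18/129 = 0.13953 → 140.24/0.13953 = 1005 RPM

1005 RPM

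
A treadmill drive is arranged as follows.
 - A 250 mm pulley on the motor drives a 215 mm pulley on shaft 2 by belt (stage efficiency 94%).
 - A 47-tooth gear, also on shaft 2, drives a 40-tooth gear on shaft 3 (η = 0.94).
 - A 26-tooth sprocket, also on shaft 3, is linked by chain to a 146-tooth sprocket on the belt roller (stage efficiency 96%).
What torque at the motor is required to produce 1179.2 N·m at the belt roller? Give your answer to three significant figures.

338 N·m

Overall ratio R = 0.86 × 0.85106 × 5.6154 = 4.11; overall efficiency η = 0.94 × 0.94 × 0.96 = 0.8483.
Input torque = output torque / (R × η) = 1179.2 / (4.11 × 0.8483) = 338.24 N·m.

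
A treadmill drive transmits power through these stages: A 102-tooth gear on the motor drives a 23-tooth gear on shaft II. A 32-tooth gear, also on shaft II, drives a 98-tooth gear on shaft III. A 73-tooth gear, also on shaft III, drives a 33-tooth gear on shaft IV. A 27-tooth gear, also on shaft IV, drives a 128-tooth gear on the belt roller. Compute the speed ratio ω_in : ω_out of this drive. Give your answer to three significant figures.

1.48

Each stage contributes driven/driver: gear mesh 23/102 = 0.22549, gear mesh 98/32 = 3.0625, gear mesh 33/73 = 0.45205, gear mesh 128/27 = 4.7407.
Overall: 0.22549 × 3.0625 × 0.45205 × 4.7407 = 1.4799.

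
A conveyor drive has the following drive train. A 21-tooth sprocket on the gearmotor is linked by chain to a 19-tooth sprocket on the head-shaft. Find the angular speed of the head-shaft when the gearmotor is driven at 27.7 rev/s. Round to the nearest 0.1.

the gearmotor → the head-shaft (chain, 19/21): 27.7 ÷ 0.90476 = 30.616 rev/s

30.6 rev/s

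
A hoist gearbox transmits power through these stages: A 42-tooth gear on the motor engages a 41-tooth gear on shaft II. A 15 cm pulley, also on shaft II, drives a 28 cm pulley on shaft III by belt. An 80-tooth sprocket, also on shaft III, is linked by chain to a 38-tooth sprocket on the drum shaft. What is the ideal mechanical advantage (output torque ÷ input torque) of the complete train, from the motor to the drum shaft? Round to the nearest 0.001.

Each stage contributes driven/driver: gear mesh 41/42 = 0.97619, belt 28/15 = 1.8667, chain 38/80 = 0.475.
Overall: 0.97619 × 1.8667 × 0.475 = 0.86556.

0.866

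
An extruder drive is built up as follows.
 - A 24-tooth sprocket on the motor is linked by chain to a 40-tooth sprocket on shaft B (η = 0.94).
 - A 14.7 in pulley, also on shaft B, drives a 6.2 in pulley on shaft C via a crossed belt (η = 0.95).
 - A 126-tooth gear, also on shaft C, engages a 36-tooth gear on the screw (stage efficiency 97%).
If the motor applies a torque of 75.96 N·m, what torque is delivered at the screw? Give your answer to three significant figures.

chain 40/24 = 1.6667 → τ = 75.96·1.6667·0.94 = 119 N·m
belt 6.2/14.7 = 0.42177 → τ = 119·0.42177·0.95 = 47.683 N·m
gear mesh 36/126 = 0.28571 → τ = 47.683·0.28571·0.97 = 13.215 N·m

13.2 N·m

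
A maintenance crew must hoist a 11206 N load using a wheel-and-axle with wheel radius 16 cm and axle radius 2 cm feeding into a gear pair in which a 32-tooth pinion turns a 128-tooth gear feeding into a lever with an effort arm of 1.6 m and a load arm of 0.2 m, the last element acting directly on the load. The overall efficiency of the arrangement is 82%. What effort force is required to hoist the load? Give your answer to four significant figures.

53.38 N

Wheel-and-axle MA = R/r = 16/2 = 8.
Gear pair MA = 128/32 = 4.
Lever MA = effort arm / load arm = 1.6/0.2 = 8.
Combined ideal MA = 8 × 4 × 8 = 256.
Actual MA = 256 × 0.82 = 209.92.
Effort = load / actual MA = 11206 / 209.92 = 53.382 N.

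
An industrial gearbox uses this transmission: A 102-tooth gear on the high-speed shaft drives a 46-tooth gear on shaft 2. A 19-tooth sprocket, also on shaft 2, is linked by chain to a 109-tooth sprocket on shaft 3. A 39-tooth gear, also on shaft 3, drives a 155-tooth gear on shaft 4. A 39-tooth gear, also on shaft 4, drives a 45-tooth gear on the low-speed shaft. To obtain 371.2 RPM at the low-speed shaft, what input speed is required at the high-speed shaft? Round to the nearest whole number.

Overall ratio R = 0.45098 × 5.7368 × 3.9744 × 1.1538 = 11.864.
Required input speed = output speed × R = 371.2 × 11.864 = 4404.1 RPM.

4404 RPM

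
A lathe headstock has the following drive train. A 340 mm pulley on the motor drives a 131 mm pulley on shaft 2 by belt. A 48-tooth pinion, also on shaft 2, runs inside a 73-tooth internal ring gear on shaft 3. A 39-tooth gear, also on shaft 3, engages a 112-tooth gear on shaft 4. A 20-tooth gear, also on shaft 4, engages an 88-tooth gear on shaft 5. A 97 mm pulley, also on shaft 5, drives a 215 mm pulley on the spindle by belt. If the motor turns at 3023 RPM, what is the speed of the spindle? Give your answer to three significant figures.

184 RPM

the motor → shaft 2 (belt, 131/340): 3023 ÷ 0.38529 = 7846 RPM
shaft 2 → shaft 3 (internal gear, 73/48): 7846 ÷ 1.5208 = 5159 RPM
shaft 3 → shaft 4 (gear mesh, 112/39): 5159 ÷ 2.8718 = 1796.4 RPM
shaft 4 → shaft 5 (gear mesh, 88/20): 1796.4 ÷ 4.4 = 408.28 RPM
shaft 5 → the spindle (belt, 215/97): 408.28 ÷ 2.2165 = 184.2 RPM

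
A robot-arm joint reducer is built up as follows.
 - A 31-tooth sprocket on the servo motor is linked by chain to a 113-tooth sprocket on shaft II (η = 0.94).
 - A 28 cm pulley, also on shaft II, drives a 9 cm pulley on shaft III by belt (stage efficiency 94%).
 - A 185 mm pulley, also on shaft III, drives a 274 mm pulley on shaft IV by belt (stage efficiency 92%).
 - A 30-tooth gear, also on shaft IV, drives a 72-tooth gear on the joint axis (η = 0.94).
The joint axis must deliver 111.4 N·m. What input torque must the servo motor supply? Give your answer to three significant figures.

35.0 N·m

Overall ratio R = 3.6452 × 0.32143 × 1.4811 × 2.4 = 4.1648; overall efficiency η = 0.94 × 0.94 × 0.92 × 0.94 = 0.7641.
Input torque = output torque / (R × η) = 111.4 / (4.1648 × 0.7641) = 35.004 N·m.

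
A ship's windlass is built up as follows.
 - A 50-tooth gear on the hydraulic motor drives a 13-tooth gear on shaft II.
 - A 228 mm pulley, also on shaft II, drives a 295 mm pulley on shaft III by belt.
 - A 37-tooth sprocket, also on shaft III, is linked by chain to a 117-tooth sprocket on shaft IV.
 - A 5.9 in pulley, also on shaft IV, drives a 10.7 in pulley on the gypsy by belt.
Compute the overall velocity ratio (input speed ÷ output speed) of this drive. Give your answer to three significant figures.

1.93

Each stage contributes driven/driver: gear mesh 13/50 = 0.26, belt 295/228 = 1.2939, chain 117/37 = 3.1622, belt 10.7/5.9 = 1.8136.
Overall: 0.26 × 1.2939 × 3.1622 × 1.8136 = 1.9292.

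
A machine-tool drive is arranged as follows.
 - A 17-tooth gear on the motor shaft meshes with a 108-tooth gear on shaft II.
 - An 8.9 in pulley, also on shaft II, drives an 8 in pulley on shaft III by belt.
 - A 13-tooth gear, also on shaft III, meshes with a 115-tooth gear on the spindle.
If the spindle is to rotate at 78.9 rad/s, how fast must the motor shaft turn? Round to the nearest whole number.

Overall ratio R = 6.3529 × 0.89888 × 8.8462 = 50.516.
Required input speed = output speed × R = 78.9 × 50.516 = 3985.7 rad/s.

3986 rad/s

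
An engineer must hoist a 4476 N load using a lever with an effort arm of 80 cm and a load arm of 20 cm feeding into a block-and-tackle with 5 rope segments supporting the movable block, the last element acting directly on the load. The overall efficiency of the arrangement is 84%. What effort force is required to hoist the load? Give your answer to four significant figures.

Lever MA = effort arm / load arm = 80/20 = 4.
Block-and-tackle MA = number of supporting rope parts = 5.
Combined ideal MA = 4 × 5 = 20.
Actual MA = 20 × 0.84 = 16.8.
Effort = load / actual MA = 4476 / 16.8 = 266.43 N.

266.4 N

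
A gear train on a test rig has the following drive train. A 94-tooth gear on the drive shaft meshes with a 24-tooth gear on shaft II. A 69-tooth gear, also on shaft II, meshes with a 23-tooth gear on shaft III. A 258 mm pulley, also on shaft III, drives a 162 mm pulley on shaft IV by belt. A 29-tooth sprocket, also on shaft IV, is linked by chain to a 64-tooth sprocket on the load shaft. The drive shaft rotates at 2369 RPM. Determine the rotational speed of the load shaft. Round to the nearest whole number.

20087 RPM

the drive shaft → shaft II (gear mesh, 24/94): 2369 ÷ 0.25532 = 9278.6 RPM
shaft II → shaft III (gear mesh, 23/69): 9278.6 ÷ 0.33333 = 27836 RPM
shaft III → shaft IV (belt, 162/258): 27836 ÷ 0.62791 = 44331 RPM
shaft IV → the load shaft (chain, 64/29): 44331 ÷ 2.2069 = 20087 RPM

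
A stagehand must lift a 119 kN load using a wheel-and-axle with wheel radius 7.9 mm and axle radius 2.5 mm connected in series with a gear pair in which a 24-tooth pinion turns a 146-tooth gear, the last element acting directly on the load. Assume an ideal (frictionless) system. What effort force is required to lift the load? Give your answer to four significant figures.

6.190 kN

Wheel-and-axle MA = R/r = 7.9/2.5 = 3.16.
Gear pair MA = 146/24 = 6.0833.
Combined ideal MA = 3.16 × 6.0833 = 19.223.
Effort = load / MA = 119 / 19.223 = 6.1904 kN.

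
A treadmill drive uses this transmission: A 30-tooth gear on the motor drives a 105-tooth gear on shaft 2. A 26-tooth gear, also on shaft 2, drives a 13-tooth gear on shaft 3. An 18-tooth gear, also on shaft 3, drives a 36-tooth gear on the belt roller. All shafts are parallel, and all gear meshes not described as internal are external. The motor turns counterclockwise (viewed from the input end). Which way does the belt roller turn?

the motor → shaft 2: external mesh, 1 reversal → CW.
shaft 2 → shaft 3: external mesh, 1 reversal → CCW.
shaft 3 → the belt roller: external mesh, 1 reversal → CW.
3 reversals in total — an odd number — so the belt roller turns opposite to the motor.

clockwise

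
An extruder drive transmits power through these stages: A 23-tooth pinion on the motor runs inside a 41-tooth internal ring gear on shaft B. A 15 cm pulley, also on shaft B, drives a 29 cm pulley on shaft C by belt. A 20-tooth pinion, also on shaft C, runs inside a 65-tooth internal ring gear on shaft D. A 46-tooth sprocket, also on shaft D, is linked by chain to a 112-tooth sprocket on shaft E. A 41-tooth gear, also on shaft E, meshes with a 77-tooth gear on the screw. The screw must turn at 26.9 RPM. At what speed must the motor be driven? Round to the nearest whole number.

Overall ratio R = 1.7826 × 1.9333 × 3.25 × 2.4348 × 1.878 = 51.217.
Required input speed = output speed × R = 26.9 × 51.217 = 1377.7 RPM.

1378 RPM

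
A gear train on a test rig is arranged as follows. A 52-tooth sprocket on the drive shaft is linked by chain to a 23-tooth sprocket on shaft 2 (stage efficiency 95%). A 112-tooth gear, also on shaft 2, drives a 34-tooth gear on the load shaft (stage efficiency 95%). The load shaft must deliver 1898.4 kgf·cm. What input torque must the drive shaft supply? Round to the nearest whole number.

15666 kgf·cm

Overall ratio R = 0.44231 × 0.30357 = 0.13427; overall efficiency η = 0.95 × 0.95 = 0.9025.
Input torque = output torque / (R × η) = 1898.4 / (0.13427 × 0.9025) = 15666 kgf·cm.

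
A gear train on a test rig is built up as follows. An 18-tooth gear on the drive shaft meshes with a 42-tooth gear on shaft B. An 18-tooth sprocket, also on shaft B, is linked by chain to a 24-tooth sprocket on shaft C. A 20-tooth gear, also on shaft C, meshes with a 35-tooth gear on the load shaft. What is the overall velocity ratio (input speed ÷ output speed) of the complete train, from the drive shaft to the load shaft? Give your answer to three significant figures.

Each stage contributes driven/driver: gear mesh 42/18 = 2.3333, chain 24/18 = 1.3333, gear mesh 35/20 = 1.75.
Overall: 2.3333 × 1.3333 × 1.75 = 5.4444.

5.44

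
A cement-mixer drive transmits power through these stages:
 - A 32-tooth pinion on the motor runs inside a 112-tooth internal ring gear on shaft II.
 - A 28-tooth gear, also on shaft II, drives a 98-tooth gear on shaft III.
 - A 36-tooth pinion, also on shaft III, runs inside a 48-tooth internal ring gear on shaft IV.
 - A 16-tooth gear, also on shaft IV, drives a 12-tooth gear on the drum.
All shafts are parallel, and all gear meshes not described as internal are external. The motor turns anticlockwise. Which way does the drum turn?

anticlockwise

the motor → shaft II: internal mesh, same direction → CCW.
shaft II → shaft III: external mesh, 1 reversal → CW.
shaft III → shaft IV: internal mesh, same direction → CW.
shaft IV → the drum: external mesh, 1 reversal → CCW.
2 reversals in total — an even number — so the drum turns the same way as the motor.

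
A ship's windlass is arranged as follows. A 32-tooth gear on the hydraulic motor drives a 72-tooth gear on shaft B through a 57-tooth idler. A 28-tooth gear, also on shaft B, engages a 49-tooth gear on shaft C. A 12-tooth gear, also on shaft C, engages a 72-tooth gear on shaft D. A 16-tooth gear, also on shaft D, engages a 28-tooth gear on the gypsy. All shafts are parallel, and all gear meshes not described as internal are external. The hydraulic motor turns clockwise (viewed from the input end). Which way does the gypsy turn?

anticlockwise

the hydraulic motor → shaft B: driver → idler → driven is 2 external meshes, 2 reversals → CW.
shaft B → shaft C: external mesh, 1 reversal → CCW.
shaft C → shaft D: external mesh, 1 reversal → CW.
shaft D → the gypsy: external mesh, 1 reversal → CCW.
5 reversals in total — an odd number — so the gypsy turns opposite to the hydraulic motor.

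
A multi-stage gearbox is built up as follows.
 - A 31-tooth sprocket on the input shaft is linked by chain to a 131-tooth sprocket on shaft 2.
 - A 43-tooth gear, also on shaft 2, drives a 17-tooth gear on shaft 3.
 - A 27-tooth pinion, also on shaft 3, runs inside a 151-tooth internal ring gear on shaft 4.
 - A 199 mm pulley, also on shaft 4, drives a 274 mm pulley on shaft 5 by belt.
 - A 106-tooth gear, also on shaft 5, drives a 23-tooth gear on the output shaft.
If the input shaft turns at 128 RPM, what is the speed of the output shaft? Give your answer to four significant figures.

the input shaft → shaft 2 (chain, 131/31): 128 ÷ 4.2258 = 30.29 RPM
shaft 2 → shaft 3 (gear mesh, 17/43): 30.29 ÷ 0.39535 = 76.616 RPM
shaft 3 → shaft 4 (internal gear, 151/27): 76.616 ÷ 5.5926 = 13.7 RPM
shaft 4 → shaft 5 (belt, 274/199): 13.7 ÷ 1.3769 = 9.9497 RPM
shaft 5 → the output shaft (gear mesh, 23/106): 9.9497 ÷ 0.21698 = 45.855 RPM

45.86 RPM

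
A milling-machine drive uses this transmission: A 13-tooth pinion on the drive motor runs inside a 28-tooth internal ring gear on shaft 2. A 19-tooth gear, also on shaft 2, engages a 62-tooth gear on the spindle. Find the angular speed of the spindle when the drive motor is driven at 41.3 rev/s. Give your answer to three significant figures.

the drive motor → shaft 2 (internal gear, 28/13): 41.3 ÷ 2.1538 = 19.175 rev/s
shaft 2 → the spindle (gear mesh, 62/19): 19.175 ÷ 3.2632 = 5.8762 rev/s

5.88 rev/s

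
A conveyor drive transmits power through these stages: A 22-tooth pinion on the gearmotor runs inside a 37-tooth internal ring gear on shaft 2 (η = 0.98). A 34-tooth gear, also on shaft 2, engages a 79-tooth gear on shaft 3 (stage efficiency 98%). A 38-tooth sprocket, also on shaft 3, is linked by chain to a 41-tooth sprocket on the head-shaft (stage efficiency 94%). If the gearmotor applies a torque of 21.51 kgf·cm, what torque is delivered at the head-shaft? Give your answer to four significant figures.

81.87 kgf·cm

internal gear 37/22 = 1.6818 → τ = 21.51·1.6818·0.98 = 35.452 kgf·cm
gear mesh 79/34 = 2.3235 → τ = 35.452·2.3235·0.98 = 80.727 kgf·cm
chain 41/38 = 1.0789 → τ = 80.727·1.0789·0.94 = 81.874 kgf·cm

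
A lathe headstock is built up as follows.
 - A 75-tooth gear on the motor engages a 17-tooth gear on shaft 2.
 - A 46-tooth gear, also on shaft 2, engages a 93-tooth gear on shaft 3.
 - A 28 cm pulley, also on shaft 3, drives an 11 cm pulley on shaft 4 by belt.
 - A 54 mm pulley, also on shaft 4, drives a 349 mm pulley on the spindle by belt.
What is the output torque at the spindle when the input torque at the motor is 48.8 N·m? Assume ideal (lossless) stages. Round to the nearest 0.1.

gear mesh 17/75 = 0.22667 → τ = 48.8·0.22667 = 11.061 N·m
gear mesh 93/46 = 2.0217 → τ = 11.061·2.0217 = 22.363 N·m
belt 11/28 = 0.39286 → τ = 22.363·0.39286 = 8.7855 N·m
belt 349/54 = 6.463 → τ = 8.7855·6.463 = 56.78 N·m

56.8 N·m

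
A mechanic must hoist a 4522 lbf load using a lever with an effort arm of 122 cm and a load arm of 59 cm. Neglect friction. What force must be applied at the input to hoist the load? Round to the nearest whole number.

2187 lbf

Lever MA = effort arm / load arm = 122/59 = 2.0678.
Effort = load / MA = 4522 / 2.0678 = 2186.9 lbf.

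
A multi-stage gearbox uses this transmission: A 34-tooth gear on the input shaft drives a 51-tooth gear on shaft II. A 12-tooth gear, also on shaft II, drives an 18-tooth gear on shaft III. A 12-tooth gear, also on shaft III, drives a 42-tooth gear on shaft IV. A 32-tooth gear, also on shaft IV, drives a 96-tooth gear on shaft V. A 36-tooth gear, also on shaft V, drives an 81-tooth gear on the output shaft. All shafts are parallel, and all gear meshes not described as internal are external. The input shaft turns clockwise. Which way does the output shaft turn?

the input shaft → shaft II: external mesh, 1 reversal → CCW.
shaft II → shaft III: external mesh, 1 reversal → CW.
shaft III → shaft IV: external mesh, 1 reversal → CCW.
shaft IV → shaft V: external mesh, 1 reversal → CW.
shaft V → the output shaft: external mesh, 1 reversal → CCW.
5 reversals in total — an odd number — so the output shaft turns opposite to the input shaft.

counterclockwise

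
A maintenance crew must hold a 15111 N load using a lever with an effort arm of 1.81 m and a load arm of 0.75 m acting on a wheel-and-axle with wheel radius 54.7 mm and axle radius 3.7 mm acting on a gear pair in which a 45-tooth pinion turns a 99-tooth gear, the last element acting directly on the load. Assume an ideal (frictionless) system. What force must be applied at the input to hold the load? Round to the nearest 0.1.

Lever MA = effort arm / load arm = 1.81/0.75 = 2.4133.
Wheel-and-axle MA = R/r = 54.7/3.7 = 14.784.
Gear pair MA = 99/45 = 2.2.
Combined ideal MA = 2.4133 × 14.784 × 2.2 = 78.492.
Effort = load / MA = 15111 / 78.492 = 192.52 N.

192.5 N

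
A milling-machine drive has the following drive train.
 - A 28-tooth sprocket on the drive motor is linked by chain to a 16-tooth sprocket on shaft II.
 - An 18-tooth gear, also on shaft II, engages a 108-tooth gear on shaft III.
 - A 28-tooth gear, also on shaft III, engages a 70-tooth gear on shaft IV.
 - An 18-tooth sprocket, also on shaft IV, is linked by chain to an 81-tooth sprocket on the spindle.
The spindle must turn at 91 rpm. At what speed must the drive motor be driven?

Overall ratio R = 0.57143 × 6 × 2.5 × 4.5 = 38.571.
Required input speed = output speed × R = 91 × 38.571 = 3510 rpm.

3510 rpm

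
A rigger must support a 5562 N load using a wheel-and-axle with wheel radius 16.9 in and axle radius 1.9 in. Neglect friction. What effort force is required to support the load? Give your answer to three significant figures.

625 N

Wheel-and-axle MA = R/r = 16.9/1.9 = 8.8947.
Effort = load / MA = 5562 / 8.8947 = 625.31 N.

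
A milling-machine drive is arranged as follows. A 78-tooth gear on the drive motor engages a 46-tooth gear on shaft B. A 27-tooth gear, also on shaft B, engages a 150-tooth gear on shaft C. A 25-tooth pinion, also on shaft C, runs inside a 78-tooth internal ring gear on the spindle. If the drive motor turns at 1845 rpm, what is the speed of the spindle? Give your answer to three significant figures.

gear mesh 46/78 = 0.58974 → 1845/0.58974 = 3128.5 rpm
gear mesh 150/27 = 5.5556 → 3128.5/5.5556 = 563.13 rpm
internal gear 78/25 = 3.12 → 563.13/3.12 = 180.49 rpm

180 rpm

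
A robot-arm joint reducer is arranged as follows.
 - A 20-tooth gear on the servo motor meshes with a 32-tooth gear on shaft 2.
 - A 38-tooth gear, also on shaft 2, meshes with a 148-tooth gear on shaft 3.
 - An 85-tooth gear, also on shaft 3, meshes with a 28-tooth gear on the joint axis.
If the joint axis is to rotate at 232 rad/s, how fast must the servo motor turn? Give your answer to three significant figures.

476 rad/s

Overall ratio R = 1.6 × 3.8947 × 0.32941 = 2.0528.
Required input speed = output speed × R = 232 × 2.0528 = 476.24 rad/s.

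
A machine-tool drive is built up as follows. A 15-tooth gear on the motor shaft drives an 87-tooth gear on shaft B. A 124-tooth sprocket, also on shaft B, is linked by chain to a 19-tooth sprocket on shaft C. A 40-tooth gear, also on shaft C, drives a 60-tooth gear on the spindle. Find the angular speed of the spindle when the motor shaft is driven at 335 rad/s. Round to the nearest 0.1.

Gear mesh: ratio = 87/15 = 5.8, so shaft B turns at 335 / 5.8 = 57.759 rad/s.
Chain: ratio = 19/124 = 0.15323, so shaft C turns at 57.759 / 0.15323 = 376.95 rad/s.
Gear mesh: ratio = 60/40 = 1.5, so the spindle turns at 376.95 / 1.5 = 251.3 rad/s.

251.3 rad/s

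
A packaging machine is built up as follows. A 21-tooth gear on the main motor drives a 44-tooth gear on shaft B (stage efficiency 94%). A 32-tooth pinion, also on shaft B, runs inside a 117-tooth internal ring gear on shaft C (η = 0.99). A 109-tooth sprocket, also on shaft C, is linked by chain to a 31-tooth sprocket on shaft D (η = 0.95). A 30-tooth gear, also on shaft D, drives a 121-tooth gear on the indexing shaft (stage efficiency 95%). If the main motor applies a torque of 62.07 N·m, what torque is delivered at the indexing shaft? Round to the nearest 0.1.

After the gear mesh (44/21): 62.07 × 2.0952 × 0.94 = 122.25 N·m
After the internal gear (117/32): 122.25 × 3.6562 × 0.99 = 442.5 N·m
After the chain (31/109): 442.5 × 0.2844 × 0.95 = 119.56 N·m
After the gear mesh (121/30): 119.56 × 4.0333 × 0.95 = 458.1 N·m

458.1 N·m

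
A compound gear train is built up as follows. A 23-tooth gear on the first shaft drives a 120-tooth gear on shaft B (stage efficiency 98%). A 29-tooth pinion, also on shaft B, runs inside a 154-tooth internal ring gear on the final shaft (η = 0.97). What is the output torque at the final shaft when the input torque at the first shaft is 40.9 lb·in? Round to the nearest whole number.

After the gear mesh (120/23): 40.9 × 5.2174 × 0.98 = 209.12 lb·in
After the internal gear (154/29): 209.12 × 5.3103 × 0.97 = 1077.2 lb·in

1077 lb·in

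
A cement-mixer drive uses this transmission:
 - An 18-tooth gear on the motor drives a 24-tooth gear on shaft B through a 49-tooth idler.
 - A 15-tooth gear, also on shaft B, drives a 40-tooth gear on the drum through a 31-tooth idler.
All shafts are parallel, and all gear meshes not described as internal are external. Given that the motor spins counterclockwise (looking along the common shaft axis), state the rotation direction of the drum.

the motor → shaft B: driver → idler → driven is 2 external meshes, 2 reversals → CCW.
shaft B → the drum: driver → idler → driven is 2 external meshes, 2 reversals → CCW.
4 reversals in total — an even number — so the drum turns the same way as the motor.

counterclockwise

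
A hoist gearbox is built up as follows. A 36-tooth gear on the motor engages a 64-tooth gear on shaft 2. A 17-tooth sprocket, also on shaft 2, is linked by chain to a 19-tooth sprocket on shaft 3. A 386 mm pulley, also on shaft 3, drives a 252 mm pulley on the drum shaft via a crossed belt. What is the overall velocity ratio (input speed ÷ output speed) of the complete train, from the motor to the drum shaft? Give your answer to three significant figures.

1.30

Each stage contributes driven/driver: gear mesh 64/36 = 1.7778, chain 19/17 = 1.1176, belt 252/386 = 0.65285.
Overall: 1.7778 × 1.1176 × 0.65285 = 1.2972.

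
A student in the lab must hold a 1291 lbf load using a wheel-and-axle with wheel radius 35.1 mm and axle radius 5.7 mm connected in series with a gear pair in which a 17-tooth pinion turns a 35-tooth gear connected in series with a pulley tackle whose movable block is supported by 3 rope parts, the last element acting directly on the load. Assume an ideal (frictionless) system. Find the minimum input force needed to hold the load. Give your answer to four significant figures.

Wheel-and-axle MA = R/r = 35.1/5.7 = 6.1579.
Gear pair MA = 35/17 = 2.0588.
Block-and-tackle MA = number of supporting rope parts = 3.
Combined ideal MA = 6.1579 × 2.0588 × 3 = 38.034.
Effort = load / MA = 1291 / 38.034 = 33.943 lbf.

33.94 lbf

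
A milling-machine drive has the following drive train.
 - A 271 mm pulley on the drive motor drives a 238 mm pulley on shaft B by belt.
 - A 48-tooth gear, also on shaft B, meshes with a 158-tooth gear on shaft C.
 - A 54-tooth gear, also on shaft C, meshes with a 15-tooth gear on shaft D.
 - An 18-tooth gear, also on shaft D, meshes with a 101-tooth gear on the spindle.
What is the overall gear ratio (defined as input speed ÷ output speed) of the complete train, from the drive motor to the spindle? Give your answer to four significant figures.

Each stage contributes driven/driver: belt 238/271 = 0.87823, gear mesh 158/48 = 3.2917, gear mesh 15/54 = 0.27778, gear mesh 101/18 = 5.6111.
Overall: 0.87823 × 3.2917 × 0.27778 × 5.6111 = 4.5058.

4.506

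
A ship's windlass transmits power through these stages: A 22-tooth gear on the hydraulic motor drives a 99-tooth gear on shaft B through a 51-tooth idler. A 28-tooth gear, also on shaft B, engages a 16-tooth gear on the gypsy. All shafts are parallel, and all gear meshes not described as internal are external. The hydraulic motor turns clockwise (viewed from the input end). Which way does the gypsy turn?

the hydraulic motor → shaft B: driver → idler → driven is 2 external meshes, 2 reversals → CW.
shaft B → the gypsy: external mesh, 1 reversal → CCW.
3 reversals in total — an odd number — so the gypsy turns opposite to the hydraulic motor.

anticlockwise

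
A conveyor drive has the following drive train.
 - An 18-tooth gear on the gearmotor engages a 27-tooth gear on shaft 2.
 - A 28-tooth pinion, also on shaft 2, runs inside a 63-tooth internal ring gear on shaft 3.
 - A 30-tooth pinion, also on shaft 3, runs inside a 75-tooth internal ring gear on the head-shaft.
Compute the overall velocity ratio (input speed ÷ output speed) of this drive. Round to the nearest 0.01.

8.44

Each stage contributes driven/driver: gear mesh 27/18 = 1.5, internal gear 63/28 = 2.25, internal gear 75/30 = 2.5.
Overall: 1.5 × 2.25 × 2.5 = 8.4375.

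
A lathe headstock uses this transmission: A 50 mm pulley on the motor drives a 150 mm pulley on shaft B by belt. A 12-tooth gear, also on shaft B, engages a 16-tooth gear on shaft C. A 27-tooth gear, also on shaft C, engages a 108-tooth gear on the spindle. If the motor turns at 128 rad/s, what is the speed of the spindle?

Belt: ratio = 150/50 = 3, so shaft B turns at 128 / 3 = 42.667 rad/s.
Gear mesh: ratio = 16/12 = 1.3333, so shaft C turns at 42.667 / 1.3333 = 32 rad/s.
Gear mesh: ratio = 108/27 = 4, so the spindle turns at 32 / 4 = 8 rad/s.

8 rad/s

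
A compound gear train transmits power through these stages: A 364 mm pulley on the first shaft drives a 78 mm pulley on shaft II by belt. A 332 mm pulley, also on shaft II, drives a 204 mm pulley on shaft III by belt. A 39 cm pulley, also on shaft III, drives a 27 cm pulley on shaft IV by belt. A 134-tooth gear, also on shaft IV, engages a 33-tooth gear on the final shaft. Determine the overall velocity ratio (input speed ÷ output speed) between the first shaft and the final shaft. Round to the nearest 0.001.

0.022

Each stage contributes driven/driver: belt 78/364 = 0.21429, belt 204/332 = 0.61446, belt 27/39 = 0.69231, gear mesh 33/134 = 0.24627.
Overall: 0.21429 × 0.61446 × 0.69231 × 0.24627 = 0.022449.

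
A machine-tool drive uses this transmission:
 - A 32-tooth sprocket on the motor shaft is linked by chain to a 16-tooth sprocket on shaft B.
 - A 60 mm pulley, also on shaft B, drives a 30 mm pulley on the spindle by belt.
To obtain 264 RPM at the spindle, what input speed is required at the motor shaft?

Overall ratio R = 0.5 × 0.5 = 0.25.
Required input speed = output speed × R = 264 × 0.25 = 66 RPM.

66 RPM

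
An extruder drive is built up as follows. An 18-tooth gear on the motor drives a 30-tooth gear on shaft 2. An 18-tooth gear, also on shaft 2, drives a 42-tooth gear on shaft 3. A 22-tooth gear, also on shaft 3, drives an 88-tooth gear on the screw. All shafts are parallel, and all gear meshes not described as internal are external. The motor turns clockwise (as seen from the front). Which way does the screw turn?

the motor → shaft 2: external mesh, 1 reversal → CCW.
shaft 2 → shaft 3: external mesh, 1 reversal → CW.
shaft 3 → the screw: external mesh, 1 reversal → CCW.
3 reversals in total — an odd number — so the screw turns opposite to the motor.

anticlockwise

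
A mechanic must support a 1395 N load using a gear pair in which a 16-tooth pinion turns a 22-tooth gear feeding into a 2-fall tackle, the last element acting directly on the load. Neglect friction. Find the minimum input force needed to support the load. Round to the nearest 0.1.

507.3 N

Gear pair MA = 22/16 = 1.375.
Block-and-tackle MA = number of supporting rope parts = 2.
Combined ideal MA = 1.375 × 2 = 2.75.
Effort = load / MA = 1395 / 2.75 = 507.27 N.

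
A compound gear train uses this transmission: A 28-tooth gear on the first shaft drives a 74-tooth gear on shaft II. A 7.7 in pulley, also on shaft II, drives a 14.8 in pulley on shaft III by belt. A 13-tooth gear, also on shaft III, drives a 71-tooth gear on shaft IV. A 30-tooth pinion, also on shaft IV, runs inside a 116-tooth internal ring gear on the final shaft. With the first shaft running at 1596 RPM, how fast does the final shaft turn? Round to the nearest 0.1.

14.9 RPM

the first shaft → shaft II (gear mesh, 74/28): 1596 ÷ 2.6429 = 603.89 RPM
shaft II → shaft III (belt, 14.8/7.7): 603.89 ÷ 1.9221 = 314.19 RPM
shaft III → shaft IV (gear mesh, 71/13): 314.19 ÷ 5.4615 = 57.527 RPM
shaft IV → the final shaft (internal gear, 116/30): 57.527 ÷ 3.8667 = 14.878 RPM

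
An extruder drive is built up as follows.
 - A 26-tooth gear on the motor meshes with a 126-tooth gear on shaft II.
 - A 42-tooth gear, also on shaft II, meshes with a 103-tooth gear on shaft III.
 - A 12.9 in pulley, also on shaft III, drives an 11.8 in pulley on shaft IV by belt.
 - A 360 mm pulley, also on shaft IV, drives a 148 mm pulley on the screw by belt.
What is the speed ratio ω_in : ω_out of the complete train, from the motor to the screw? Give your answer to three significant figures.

Each stage contributes driven/driver: gear mesh 126/26 = 4.8462, gear mesh 103/42 = 2.4524, belt 11.8/12.9 = 0.91473, belt 148/360 = 0.41111.
Overall: 4.8462 × 2.4524 × 0.91473 × 0.41111 = 4.4693.

4.47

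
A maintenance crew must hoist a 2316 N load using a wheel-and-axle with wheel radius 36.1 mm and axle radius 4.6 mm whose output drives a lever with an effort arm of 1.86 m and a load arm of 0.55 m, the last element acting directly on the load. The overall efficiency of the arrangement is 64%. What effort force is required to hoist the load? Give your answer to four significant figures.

Wheel-and-axle MA = R/r = 36.1/4.6 = 7.8478.
Lever MA = effort arm / load arm = 1.86/0.55 = 3.3818.
Combined ideal MA = 7.8478 × 3.3818 = 26.54.
Actual MA = 26.54 × 0.64 = 16.986.
Effort = load / actual MA = 2316 / 16.986 = 136.35 N.

136.4 N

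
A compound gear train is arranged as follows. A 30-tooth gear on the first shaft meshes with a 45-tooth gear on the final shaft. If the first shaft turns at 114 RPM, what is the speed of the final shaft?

76 RPM

gear mesh 45/30 = 1.5 → 114/1.5 = 76 RPM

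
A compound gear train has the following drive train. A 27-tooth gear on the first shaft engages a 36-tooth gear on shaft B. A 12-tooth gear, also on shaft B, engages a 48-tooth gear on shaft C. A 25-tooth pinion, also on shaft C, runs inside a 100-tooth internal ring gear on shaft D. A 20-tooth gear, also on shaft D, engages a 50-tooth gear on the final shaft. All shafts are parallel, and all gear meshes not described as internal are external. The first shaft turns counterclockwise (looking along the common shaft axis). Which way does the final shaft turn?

the first shaft → shaft B: external mesh, 1 reversal → CW.
shaft B → shaft C: external mesh, 1 reversal → CCW.
shaft C → shaft D: internal mesh, same direction → CCW.
shaft D → the final shaft: external mesh, 1 reversal → CW.
3 reversals in total — an odd number — so the final shaft turns opposite to the first shaft.

clockwise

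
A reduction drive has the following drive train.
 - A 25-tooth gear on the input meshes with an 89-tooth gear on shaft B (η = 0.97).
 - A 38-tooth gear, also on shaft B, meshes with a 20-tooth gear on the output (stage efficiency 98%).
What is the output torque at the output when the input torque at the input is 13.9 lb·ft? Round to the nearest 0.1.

After the gear mesh (89/25): 13.9 × 3.56 × 0.97 = 47.999 lb·ft
After the gear mesh (20/38): 47.999 × 0.52632 × 0.98 = 24.758 lb·ft

24.8 lb·ft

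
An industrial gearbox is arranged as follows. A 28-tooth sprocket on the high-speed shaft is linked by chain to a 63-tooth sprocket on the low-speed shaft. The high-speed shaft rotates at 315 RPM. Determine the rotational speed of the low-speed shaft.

140 RPM

Chain: ratio = 63/28 = 2.25, so the low-speed shaft turns at 315 / 2.25 = 140 RPM.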